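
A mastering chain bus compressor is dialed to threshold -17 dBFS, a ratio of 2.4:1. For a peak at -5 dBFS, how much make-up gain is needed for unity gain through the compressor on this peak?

7 dB

The peak compresses to -17 + 12/2.4 = -12 dBFS.
To reach -5 dBFS requires -5 − (-12) = 7 dB of make-up.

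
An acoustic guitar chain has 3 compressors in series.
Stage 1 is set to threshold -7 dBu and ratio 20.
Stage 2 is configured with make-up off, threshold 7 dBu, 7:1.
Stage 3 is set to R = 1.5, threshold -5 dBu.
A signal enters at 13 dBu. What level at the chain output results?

Stage 1: overshoot 20 dB → 20/20 = 1 dB → -6 dBu.
Stage 2: -6 dBu is at or below the 7 dBu threshold — no compression; output -6 dBu.
Stage 3: -6 dBu ≤ -5 dBu, so stage 3 doesn't engage; output -6 dBu.

-6 dBu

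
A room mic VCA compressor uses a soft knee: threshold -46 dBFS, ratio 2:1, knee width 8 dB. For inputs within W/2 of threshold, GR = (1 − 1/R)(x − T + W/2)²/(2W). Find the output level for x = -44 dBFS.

x − T + W/2 = -44 − (-46) + 4 = 6.
GR = (1 − 1/2) × 6² / 16 = 0.5 × 36 / 16 = 1.125 dB.
Output = -44 − 1.125 = -45.125 dBFS.

-45.125 dBFS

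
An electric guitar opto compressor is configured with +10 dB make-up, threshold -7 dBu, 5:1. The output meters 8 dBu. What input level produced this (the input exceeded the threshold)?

18 dBu

Before make-up, the level was 8 − 10 = -2 dBu.
The compressed level sits -2 − (-7) = 5 dB over threshold.
Input overshoot = R × output overshoot = 25 dB → input = -7 + 25 = 18 dBu.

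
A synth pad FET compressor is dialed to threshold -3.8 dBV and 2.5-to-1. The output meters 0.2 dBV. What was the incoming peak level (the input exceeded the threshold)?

That's 4 dB above the -3.8 dBV threshold.
Input overshoot = R × output overshoot = 10 dB → input = -3.8 + 10 = 6.2 dBV.

6.2 dBV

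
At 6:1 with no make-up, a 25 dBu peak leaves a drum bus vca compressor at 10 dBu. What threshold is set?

7 dBu

Gain reduction = 25 − 10 = 15 dB; output overshoot = GR / (R − 1) = 15 / 5 = 3 dB.
Threshold = output − output overshoot = 10 − 3 = 7 dBu.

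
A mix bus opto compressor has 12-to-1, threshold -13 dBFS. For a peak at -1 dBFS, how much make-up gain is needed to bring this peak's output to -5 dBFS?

7 dB

Overshoot 12 dB → 12/12 = 1 dB after compression, so the compressed level is -13 + 1 = -12 dBFS.
Make-up = target − compressed = -5 − (-12) = 7 dB.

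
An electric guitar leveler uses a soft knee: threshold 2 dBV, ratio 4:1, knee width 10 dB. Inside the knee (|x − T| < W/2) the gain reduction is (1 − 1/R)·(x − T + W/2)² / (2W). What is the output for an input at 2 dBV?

1.0625 dBV

x − T + W/2 = 2 − 2 + 5 = 5.
GR = (1 − 1/4) × 5² / 20 = 0.75 × 25 / 20 = 0.9375 dB.
Output = 2 − 0.9375 = 1.0625 dBV.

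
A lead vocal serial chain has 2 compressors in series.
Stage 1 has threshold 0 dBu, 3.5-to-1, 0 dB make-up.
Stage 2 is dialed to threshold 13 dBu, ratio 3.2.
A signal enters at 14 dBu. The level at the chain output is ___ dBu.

4 dBu

Stage 1: 14 dBu is 14 dB over 0 dBu; at 3.5:1 that becomes 4 dB over, giving 4 dBu.
Stage 2: 4 dBu is at or below the 13 dBu threshold — no compression; output 4 dBu.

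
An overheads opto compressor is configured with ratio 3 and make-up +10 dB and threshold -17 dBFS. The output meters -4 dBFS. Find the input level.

-8 dBFS

Remove make-up: -4 − 10 = -14 dBFS.
Post-compression overshoot = -14 − (-17) = 3 dB.
Undo the ratio: input overshoot = 3 × 3 = 9 dB, giving input = -8 dBFS.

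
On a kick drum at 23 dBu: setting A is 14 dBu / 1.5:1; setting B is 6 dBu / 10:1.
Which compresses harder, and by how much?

B, by 12.3 dB

A: overshoot 9 dB → output overshoot 6 dB → GR 3 dB.
B: overshoot 17 dB → output overshoot 1.7 dB → GR 15.3 dB.
B reduces 12.3 dB more.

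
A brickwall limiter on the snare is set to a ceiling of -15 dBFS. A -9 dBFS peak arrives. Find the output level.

-15 dBFS

At ∞:1, everything above -15 dBFS is held at the ceiling.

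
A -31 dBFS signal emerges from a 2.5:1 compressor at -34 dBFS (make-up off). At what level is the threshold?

Input is 5 dB above T (since output overshoot × R = input overshoot: (-34 − T)·2.5 = -31 − T gives T = -36 dBFS).
Check: -36 + (-31 − (-36))/2.5 = -36 + 2 = -34 dBFS. ✓

-36 dBFS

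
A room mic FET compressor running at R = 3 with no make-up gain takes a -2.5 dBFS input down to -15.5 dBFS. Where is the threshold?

Input is 19.5 dB above T (since output overshoot × R = input overshoot: (-15.5 − T)·3 = -2.5 − T gives T = -22 dBFS).
Check: -22 + (-2.5 − (-22))/3 = -22 + 6.5 = -15.5 dBFS. ✓

-22 dBFS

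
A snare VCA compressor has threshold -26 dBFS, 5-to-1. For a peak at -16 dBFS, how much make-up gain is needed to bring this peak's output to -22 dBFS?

The peak compresses to -26 + 10/5 = -24 dBFS.
To reach -22 dBFS requires -22 − (-24) = 2 dB of make-up.

2 dB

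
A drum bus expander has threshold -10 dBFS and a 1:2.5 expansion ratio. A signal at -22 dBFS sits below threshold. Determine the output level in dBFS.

Below threshold, a 1:2.5 expander applies gain = (2.5−1)×(T − x) of attenuation.
(2.5−1) × 12 = 18 dB, so output = -22 − 18 = -40 dBFS.

-40 dBFS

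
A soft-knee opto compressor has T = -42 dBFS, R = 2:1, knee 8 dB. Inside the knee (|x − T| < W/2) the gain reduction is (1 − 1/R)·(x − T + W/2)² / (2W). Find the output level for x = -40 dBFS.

-41.125 dBFS

x − T + W/2 = -40 − (-42) + 4 = 6.
GR = (1 − 1/2) × 6² / 16 = 0.5 × 36 / 16 = 1.125 dB.
Output = -40 − 1.125 = -41.125 dBFS.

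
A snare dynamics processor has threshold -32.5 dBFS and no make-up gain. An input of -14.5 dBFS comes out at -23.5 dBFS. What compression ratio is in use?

Input overshoot = -14.5 − (-32.5) = 18 dB; output overshoot = -23.5 − (-32.5) = 9 dB.
Ratio = 18 / 9 = 2.

2:1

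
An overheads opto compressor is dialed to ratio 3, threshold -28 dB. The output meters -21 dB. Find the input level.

The compressed level sits -21 − (-28) = 7 dB over threshold.
Before 3:1 compression the overshoot was 7 × 3 = 21 dB, so input = -28 + 21 = -7 dB.

-7 dB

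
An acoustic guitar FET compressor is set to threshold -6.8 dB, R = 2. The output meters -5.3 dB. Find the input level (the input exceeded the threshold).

That's 1.5 dB above the -6.8 dB threshold.
Undo the ratio: input overshoot = 1.5 × 2 = 3 dB, giving input = -3.8 dB.

-3.8 dB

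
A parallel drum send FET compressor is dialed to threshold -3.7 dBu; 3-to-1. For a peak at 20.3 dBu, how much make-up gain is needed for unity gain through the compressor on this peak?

The peak compresses to -3.7 + 24/3 = 4.3 dBu.
To reach 20.3 dBu requires 20.3 − 4.3 = 16 dB of make-up.

16 dB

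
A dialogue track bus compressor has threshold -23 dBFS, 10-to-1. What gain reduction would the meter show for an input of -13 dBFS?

The signal is 10 dB above threshold.
After 10:1 compression the overshoot becomes 10/10 = 1 dB.
So the signal is attenuated by 10 − 1 = 9 dB.

9 dB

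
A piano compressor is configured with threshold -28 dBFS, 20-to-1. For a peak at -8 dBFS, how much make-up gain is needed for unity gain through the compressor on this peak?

19 dB

Without make-up, output = threshold + overshoot/20 = -28 + 1 = -27 dBFS.
Gap to target: 19 dB.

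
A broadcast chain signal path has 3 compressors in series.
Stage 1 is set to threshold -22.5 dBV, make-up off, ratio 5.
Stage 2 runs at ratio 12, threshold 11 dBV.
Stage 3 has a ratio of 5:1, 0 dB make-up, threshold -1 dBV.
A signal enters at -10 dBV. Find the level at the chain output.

Stage 1: 12.5 dB above -22.5 dBV, reduced 5:1 to 2.5 dB above → -20 dBV.
Stage 2: below threshold (-20 ≤ 11); passes unchanged; output -20 dBV.
Stage 3: below threshold (-20 ≤ -1); passes unchanged; output -20 dBV.

-20 dBV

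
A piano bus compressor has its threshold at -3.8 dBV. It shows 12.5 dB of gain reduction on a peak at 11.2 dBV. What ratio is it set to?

6:1

Input overshoot = 11.2 − (-3.8) = 15 dB.
Output overshoot = 15 − 12.5 = 2.5 dB.
Ratio = input overshoot / output overshoot = 15 / 2.5 = 6.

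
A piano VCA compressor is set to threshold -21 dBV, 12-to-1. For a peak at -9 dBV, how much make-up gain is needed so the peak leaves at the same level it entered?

11 dB

The peak compresses to -21 + 12/12 = -20 dBV.
To reach -9 dBV requires -9 − (-20) = 11 dB of make-up.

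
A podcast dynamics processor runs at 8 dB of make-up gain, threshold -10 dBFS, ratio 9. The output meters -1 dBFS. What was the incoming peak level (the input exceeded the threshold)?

Remove make-up: -1 − 8 = -9 dBFS.
The compressed level sits -9 − (-10) = 1 dB over threshold.
Undo the ratio: input overshoot = 1 × 9 = 9 dB, giving input = -1 dBFS.

-1 dBFS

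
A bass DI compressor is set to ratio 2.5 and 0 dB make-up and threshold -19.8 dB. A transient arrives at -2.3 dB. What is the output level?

-12.8 dB

Overshoot: -2.3 − (-19.8) = 17.5 dB.
2.5:1 compression reduces that to 17.5/2.5 = 7 dB over.
That puts the output at -12.8 dB.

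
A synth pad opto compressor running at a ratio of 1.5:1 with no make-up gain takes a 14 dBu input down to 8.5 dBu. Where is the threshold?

-2.5 dBu

Let T be the threshold. Output overshoot = (input overshoot)/R, so 8.5 − T = (14 − T)/1.5.
1.5·(8.5 − T) = 14 − T → 0.5·T = 12.75 − 14 = -1.25.
T = -1.25/0.5 = -2.5 dBu.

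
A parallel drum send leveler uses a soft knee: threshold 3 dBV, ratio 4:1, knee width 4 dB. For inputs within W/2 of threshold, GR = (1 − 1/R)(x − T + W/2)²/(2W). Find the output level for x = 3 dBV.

2.625 dBV

x − T + W/2 = 3 − 3 + 2 = 2.
GR = (1 − 1/4) × 2² / 8 = 0.75 × 4 / 8 = 0.375 dB.
Output = 3 − 0.375 = 2.625 dBV.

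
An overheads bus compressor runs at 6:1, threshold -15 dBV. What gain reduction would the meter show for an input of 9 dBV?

20 dB

9 dBV exceeds the threshold by 24 dB.
A 6:1 ratio leaves 4 dB of that excess.
GR = overshoot in − overshoot out = 24 − 4 = 20 dB.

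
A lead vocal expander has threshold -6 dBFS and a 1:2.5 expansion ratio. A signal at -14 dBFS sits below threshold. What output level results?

-26 dBFS

Below threshold, a 1:2.5 expander applies gain = (2.5−1)×(T − x) of attenuation.
(2.5−1) × 8 = 12 dB, so output = -14 − 12 = -26 dBFS.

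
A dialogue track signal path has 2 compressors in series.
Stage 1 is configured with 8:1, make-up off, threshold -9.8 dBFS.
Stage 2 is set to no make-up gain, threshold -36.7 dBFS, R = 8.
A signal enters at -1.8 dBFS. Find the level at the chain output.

-33.2125 dBFS

Stage 1: overshoot 8 dB → 8/8 = 1 dB → -8.8 dBFS.
Stage 2: overshoot 27.9 dB → 27.9/8 = 3.4875 dB → -33.2125 dBFS.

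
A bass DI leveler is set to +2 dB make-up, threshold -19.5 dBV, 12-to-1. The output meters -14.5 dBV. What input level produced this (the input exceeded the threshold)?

16.5 dBV

Stripping the +2 dB make-up gives -16.5 dBV at the gain stage.
Post-compression overshoot = -16.5 − (-19.5) = 3 dB.
Before 12:1 compression the overshoot was 3 × 12 = 36 dB, so input = -19.5 + 36 = 16.5 dBV.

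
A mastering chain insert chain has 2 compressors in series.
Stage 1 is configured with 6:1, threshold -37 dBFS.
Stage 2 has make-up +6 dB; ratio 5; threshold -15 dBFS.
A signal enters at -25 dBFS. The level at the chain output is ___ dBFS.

-29 dBFS

Stage 1: 12 dB above -37 dBFS, reduced 6:1 to 2 dB above → -35 dBFS.
Stage 2: -35 dBFS ≤ -15 dBFS, so stage 2 doesn't engage; make-up brings it to -29 dBFS.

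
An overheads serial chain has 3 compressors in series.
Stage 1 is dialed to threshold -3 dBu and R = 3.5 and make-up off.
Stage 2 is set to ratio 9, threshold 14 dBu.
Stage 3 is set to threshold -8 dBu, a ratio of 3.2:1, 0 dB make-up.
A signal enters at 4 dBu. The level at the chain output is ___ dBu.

Stage 1: 7 dB above -3 dBu, reduced 3.5:1 to 2 dB above → -1 dBu.
Stage 2: below threshold (-1 ≤ 14); passes unchanged; output -1 dBu.
Stage 3: -1 dBu is 7 dB over -8 dBu; at 3.2:1 that becomes 2.1875 dB over, giving -5.8125 dBu.

-5.8125 dBu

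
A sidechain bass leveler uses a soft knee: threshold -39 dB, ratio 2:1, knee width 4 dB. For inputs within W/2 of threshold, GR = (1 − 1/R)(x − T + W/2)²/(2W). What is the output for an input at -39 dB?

x − T + W/2 = -39 − (-39) + 2 = 2.
GR = (1 − 1/2) × 2² / 8 = 0.5 × 4 / 8 = 0.25 dB.
Output = -39 − 0.25 = -39.25 dB.

-39.25 dB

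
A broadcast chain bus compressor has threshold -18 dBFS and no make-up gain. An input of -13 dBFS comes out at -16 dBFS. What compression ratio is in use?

Input overshoot = -13 − (-18) = 5 dB; output overshoot = -16 − (-18) = 2 dB.
Ratio = 5 / 2 = 2.5.

2.5:1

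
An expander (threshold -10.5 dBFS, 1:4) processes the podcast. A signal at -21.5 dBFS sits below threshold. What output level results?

Below threshold, a 1:4 expander applies gain = (4−1)×(T − x) of attenuation.
(4−1) × 11 = 33 dB, so output = -21.5 − 33 = -54.5 dBFS.

-54.5 dBFS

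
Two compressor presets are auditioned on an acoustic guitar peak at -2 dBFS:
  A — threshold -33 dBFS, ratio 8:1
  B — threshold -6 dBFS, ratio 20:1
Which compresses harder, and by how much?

A, by 23.325 dB

A: overshoot 31 dB → output overshoot 3.875 dB → GR 27.125 dB.
B: overshoot 4 dB → output overshoot 0.2 dB → GR 3.8 dB.
A applies 23.325 dB more gain reduction.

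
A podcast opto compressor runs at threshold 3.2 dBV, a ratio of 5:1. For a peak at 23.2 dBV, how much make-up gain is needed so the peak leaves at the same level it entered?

16 dB

The peak compresses to 3.2 + 20/5 = 7.2 dBV.
To reach 23.2 dBV requires 23.2 − 7.2 = 16 dB of make-up.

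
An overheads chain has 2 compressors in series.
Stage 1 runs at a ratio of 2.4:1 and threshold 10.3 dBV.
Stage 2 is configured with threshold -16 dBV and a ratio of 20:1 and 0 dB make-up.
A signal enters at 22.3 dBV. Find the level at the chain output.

-14.435 dBV

Stage 1: overshoot 12 dB → 12/2.4 = 5 dB → 15.3 dBV.
Stage 2: overshoot 31.3 dB → 31.3/20 = 1.565 dB → -14.435 dBV.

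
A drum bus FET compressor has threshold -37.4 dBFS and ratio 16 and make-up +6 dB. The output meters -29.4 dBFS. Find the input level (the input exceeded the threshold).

Before make-up, the level was -29.4 − 6 = -35.4 dBFS.
Post-compression overshoot = -35.4 − (-37.4) = 2 dB.
Before 16:1 compression the overshoot was 2 × 16 = 32 dB, so input = -37.4 + 32 = -5.4 dBFS.

-5.4 dBFS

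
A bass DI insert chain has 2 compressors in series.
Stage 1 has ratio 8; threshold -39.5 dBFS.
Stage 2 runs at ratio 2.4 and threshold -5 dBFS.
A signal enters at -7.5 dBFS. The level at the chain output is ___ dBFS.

-35.5 dBFS

Stage 1: -7.5 dBFS is 32 dB over -39.5 dBFS; at 8:1 that becomes 4 dB over, giving -35.5 dBFS.
Stage 2: -35.5 dBFS ≤ -5 dBFS, so stage 2 doesn't engage; output -35.5 dBFS.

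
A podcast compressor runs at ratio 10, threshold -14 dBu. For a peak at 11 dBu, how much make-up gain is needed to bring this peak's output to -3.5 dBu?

Without make-up, output = threshold + overshoot/10 = -14 + 2.5 = -11.5 dBu.
Gap to target: 8 dB.

8 dB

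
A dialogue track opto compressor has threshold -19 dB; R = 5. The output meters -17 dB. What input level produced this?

-9 dB

The compressed level sits -17 − (-19) = 2 dB over threshold.
Undo the ratio: input overshoot = 2 × 5 = 10 dB, giving input = -9 dB.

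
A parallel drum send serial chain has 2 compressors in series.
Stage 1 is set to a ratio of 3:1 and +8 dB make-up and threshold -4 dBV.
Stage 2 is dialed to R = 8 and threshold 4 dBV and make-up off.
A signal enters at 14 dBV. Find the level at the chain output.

Stage 1: 14 dBV is 18 dB over -4 dBV; at 3:1 that becomes 6 dB over, giving 2 dBV; +8 dB make-up → 10 dBV.
Stage 2: 10 dBV is 6 dB over 4 dBV; at 8:1 that becomes 0.75 dB over, giving 4.75 dBV.

4.75 dBV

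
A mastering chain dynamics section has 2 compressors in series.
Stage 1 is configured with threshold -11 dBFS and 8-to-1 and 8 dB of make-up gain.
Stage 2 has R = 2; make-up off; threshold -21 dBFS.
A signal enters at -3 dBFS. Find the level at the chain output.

Stage 1: overshoot 8 dB → 8/8 = 1 dB → -10 dBFS; +8 dB make-up → -2 dBFS.
Stage 2: 19 dB above -21 dBFS, reduced 2:1 to 9.5 dB above → -11.5 dBFS.

-11.5 dBFS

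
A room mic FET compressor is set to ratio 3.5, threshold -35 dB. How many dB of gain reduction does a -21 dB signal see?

The signal is 14 dB above threshold.
A 3.5:1 ratio leaves 4 dB of that excess.
Gain reduction = 14 − 4 = 10 dB.

10 dB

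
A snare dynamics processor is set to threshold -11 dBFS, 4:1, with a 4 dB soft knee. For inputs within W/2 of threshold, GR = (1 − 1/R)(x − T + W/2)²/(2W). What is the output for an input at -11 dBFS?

-11.375 dBFS

x − T + W/2 = -11 − (-11) + 2 = 2.
GR = (1 − 1/4) × 2² / 8 = 0.75 × 4 / 8 = 0.375 dB.
Output = -11 − 0.375 = -11.375 dBFS.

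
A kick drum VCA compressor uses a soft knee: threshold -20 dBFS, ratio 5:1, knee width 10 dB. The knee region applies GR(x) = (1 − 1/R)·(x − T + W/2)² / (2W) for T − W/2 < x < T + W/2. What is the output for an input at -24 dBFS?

-24.04 dBFS

x − T + W/2 = -24 − (-20) + 5 = 1.
GR = (1 − 1/5) × 1² / 20 = 0.8 × 1 / 20 = 0.04 dB.
Output = -24 − 0.04 = -24.04 dBFS.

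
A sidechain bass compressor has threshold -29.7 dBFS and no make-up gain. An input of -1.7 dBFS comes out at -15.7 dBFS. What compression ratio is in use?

Input overshoot = -1.7 − (-29.7) = 28 dB; output overshoot = -15.7 − (-29.7) = 14 dB.
Ratio = 28 / 14 = 2.

2:1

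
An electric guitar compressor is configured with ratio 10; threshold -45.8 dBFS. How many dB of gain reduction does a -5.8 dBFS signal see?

-5.8 dBFS exceeds the threshold by 40 dB.
A 10:1 ratio leaves 4 dB of that excess.
So the signal is attenuated by 40 − 4 = 36 dB.

36 dB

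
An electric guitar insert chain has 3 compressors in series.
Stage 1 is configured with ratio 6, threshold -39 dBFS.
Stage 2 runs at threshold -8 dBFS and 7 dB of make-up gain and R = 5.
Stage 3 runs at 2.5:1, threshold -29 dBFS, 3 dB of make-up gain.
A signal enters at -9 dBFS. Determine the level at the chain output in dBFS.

-25.2 dBFS

Stage 1: -9 dBFS is 30 dB over -39 dBFS; at 6:1 that becomes 5 dB over, giving -34 dBFS.
Stage 2: -34 dBFS is at or below the -8 dBFS threshold — no compression; make-up brings it to -27 dBFS.
Stage 3: -27 dBFS is 2 dB over -29 dBFS; at 2.5:1 that becomes 0.8 dB over, giving -28.2 dBFS; +3 dB make-up → -25.2 dBFS.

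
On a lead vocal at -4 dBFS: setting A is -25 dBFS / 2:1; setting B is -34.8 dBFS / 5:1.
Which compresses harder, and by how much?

B, by 14.14 dB

A: overshoot 21 dB → output overshoot 10.5 dB → GR 10.5 dB.
B: overshoot 30.8 dB → output overshoot 6.16 dB → GR 24.64 dB.
B reduces 14.14 dB more.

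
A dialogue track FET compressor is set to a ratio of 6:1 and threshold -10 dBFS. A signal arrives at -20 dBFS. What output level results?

-20 dBFS

-20 dBFS is 10 dB below the -10 dBFS threshold, so no gain reduction is applied.
Output = input = -20 dBFS.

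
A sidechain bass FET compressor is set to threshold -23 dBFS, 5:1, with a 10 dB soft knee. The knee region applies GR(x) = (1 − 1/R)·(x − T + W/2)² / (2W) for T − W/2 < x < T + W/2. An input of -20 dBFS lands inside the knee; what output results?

x − T + W/2 = -20 − (-23) + 5 = 8.
GR = (1 − 1/5) × 8² / 20 = 0.8 × 64 / 20 = 2.56 dB.
Output = -20 − 2.56 = -22.56 dBFS.

-22.56 dBFS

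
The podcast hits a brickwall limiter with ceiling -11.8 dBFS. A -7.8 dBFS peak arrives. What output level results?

-11.8 dBFS

The limiter clamps the peak to its -11.8 dBFS ceiling.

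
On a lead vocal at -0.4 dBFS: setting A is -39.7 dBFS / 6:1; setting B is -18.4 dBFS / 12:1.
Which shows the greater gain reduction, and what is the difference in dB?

A, by 16.25 dB

A: overshoot 39.3 dB → output overshoot 6.55 dB → GR 32.75 dB.
B: overshoot 18 dB → output overshoot 1.5 dB → GR 16.5 dB.
A reduces 16.25 dB more.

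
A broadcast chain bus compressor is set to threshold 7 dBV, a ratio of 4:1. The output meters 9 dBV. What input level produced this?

15 dBV

That's 2 dB above the 7 dBV threshold.
Before 4:1 compression the overshoot was 2 × 4 = 8 dB, so input = 7 + 8 = 15 dBV.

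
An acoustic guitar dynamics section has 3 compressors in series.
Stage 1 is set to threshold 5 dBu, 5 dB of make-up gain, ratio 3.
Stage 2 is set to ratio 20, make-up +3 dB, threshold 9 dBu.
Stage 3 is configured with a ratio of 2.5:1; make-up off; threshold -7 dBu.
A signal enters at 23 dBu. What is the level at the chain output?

0.74 dBu

Stage 1: 23 dBu is 18 dB over 5 dBu; at 3:1 that becomes 6 dB over, giving 11 dBu; +5 dB make-up → 16 dBu.
Stage 2: 16 dBu is 7 dB over 9 dBu; at 20:1 that becomes 0.35 dB over, giving 9.35 dBu; +3 dB make-up → 12.35 dBu.
Stage 3: 19.35 dB above -7 dBu, reduced 2.5:1 to 7.74 dB above → 0.74 dBu.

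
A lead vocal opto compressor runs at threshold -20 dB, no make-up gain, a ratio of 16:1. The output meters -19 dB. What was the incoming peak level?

That's 1 dB above the -20 dB threshold.
Undo the ratio: input overshoot = 1 × 16 = 16 dB, giving input = -4 dB.

-4 dB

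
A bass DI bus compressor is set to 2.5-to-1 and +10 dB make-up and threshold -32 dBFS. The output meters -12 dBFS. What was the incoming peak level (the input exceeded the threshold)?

Before make-up, the level was -12 − 10 = -22 dBFS.
That's 10 dB above the -32 dBFS threshold.
Input overshoot = R × output overshoot = 25 dB → input = -32 + 25 = -7 dBFS.

-7 dBFS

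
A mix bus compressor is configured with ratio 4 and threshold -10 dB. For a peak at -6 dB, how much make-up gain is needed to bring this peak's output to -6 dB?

Without make-up, output = threshold + overshoot/4 = -10 + 1 = -9 dB.
Gap to target: 3 dB.

3 dB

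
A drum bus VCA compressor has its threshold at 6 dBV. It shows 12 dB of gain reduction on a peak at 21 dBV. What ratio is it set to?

5:1

Input overshoot = 21 − 6 = 15 dB.
Output overshoot = 15 − 12 = 3 dB.
Ratio = input overshoot / output overshoot = 15 / 3 = 5.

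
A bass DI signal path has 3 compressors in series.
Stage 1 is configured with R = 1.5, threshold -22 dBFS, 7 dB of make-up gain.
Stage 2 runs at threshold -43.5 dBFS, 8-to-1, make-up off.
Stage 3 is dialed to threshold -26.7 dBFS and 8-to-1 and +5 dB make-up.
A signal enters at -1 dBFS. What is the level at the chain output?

Stage 1: 21 dB above -22 dBFS, reduced 1.5:1 to 14 dB above → -8 dBFS; +7 dB make-up → -1 dBFS.
Stage 2: 42.5 dB above -43.5 dBFS, reduced 8:1 to 5.3125 dB above → -38.1875 dBFS.
Stage 3: -38.1875 dBFS ≤ -26.7 dBFS, so stage 3 doesn't engage; make-up brings it to -33.1875 dBFS.

-33.1875 dBFS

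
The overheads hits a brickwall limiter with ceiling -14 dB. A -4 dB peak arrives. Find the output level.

At ∞:1, everything above -14 dB is held at the ceiling.

-14 dB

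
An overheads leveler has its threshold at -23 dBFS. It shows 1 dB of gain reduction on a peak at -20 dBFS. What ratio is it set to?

Input overshoot = -20 − (-23) = 3 dB.
Output overshoot = 3 − 1 = 2 dB.
Ratio = input overshoot / output overshoot = 3 / 2 = 1.5.

1.5:1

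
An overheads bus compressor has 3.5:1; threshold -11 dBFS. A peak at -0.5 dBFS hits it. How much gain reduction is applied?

7.5 dB

Overshoot = -0.5 − (-11) = 10.5 dB.
A 3.5:1 ratio leaves 3 dB of that excess.
GR = overshoot in − overshoot out = 10.5 − 3 = 7.5 dB.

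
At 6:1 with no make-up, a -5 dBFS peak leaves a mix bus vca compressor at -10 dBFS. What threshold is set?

-11 dBFS

Gain reduction = -5 − (-10) = 5 dB; output overshoot = GR / (R − 1) = 5 / 5 = 1 dB.
Threshold = output − output overshoot = -10 − 1 = -11 dBFS.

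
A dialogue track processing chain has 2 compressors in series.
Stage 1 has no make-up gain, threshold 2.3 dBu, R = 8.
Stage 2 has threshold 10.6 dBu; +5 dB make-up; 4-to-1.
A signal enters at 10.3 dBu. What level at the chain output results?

Stage 1: 10.3 dBu is 8 dB over 2.3 dBu; at 8:1 that becomes 1 dB over, giving 3.3 dBu.
Stage 2: below threshold (3.3 ≤ 10.6); passes unchanged; make-up brings it to 8.3 dBu.

8.3 dBu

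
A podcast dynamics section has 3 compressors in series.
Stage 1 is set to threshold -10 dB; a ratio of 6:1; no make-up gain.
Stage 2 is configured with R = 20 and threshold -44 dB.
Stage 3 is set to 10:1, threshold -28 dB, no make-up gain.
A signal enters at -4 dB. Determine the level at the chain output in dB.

-42.25 dB

Stage 1: overshoot 6 dB → 6/6 = 1 dB → -9 dB.
Stage 2: -9 dB is 35 dB over -44 dB; at 20:1 that becomes 1.75 dB over, giving -42.25 dB.
Stage 3: -42.25 dB is at or below the -28 dB threshold — no compression; output -42.25 dB.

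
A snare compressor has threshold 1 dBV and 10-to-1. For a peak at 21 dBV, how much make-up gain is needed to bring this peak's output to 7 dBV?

4 dB

Without make-up, output = threshold + overshoot/10 = 1 + 2 = 3 dBV.
Gap to target: 4 dB.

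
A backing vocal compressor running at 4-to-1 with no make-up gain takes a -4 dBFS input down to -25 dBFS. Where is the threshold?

Let T be the threshold. Output overshoot = (input overshoot)/R, so -25 − T = (-4 − T)/4.
4·(-25 − T) = -4 − T → 3·T = -100 − (-4) = -96.
T = -96/3 = -32 dBFS.

-32 dBFS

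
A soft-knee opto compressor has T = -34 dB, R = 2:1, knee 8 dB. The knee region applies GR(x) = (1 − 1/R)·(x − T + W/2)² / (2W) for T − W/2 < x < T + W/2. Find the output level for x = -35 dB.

x − T + W/2 = -35 − (-34) + 4 = 3.
GR = (1 − 1/2) × 3² / 16 = 0.5 × 9 / 16 = 0.28125 dB.
Output = -35 − 0.28125 = -35.28125 dB.

-35.28125 dB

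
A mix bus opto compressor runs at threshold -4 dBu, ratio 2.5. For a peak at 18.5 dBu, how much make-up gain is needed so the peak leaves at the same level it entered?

13.5 dB

Overshoot 22.5 dB → 22.5/2.5 = 9 dB after compression, so the compressed level is -4 + 9 = 5 dBu.
Make-up = target − compressed = 18.5 − 5 = 13.5 dB.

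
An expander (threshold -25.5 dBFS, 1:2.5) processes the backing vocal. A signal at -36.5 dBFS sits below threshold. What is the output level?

Below threshold, a 1:2.5 expander applies gain = (2.5−1)×(T − x) of attenuation.
(2.5−1) × 11 = 16.5 dB, so output = -36.5 − 16.5 = -53 dBFS.

-53 dBFS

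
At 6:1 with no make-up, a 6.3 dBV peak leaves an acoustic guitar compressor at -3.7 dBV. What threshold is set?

-5.7 dBV

Let T be the threshold. Output overshoot = (input overshoot)/R, so -3.7 − T = (6.3 − T)/6.
6·(-3.7 − T) = 6.3 − T → 5·T = -22.2 − 6.3 = -28.5.
T = -28.5/5 = -5.7 dBV.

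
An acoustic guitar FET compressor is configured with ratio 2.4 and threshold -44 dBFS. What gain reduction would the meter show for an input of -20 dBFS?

14 dB

-20 dBFS exceeds the threshold by 24 dB.
After 2.4:1 compression the overshoot becomes 24/2.4 = 10 dB.
Gain reduction = 24 − 10 = 14 dB.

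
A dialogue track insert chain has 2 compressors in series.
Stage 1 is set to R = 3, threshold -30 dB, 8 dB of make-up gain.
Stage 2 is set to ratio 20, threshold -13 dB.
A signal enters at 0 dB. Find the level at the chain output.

Stage 1: 0 dB is 30 dB over -30 dB; at 3:1 that becomes 10 dB over, giving -20 dB; +8 dB make-up → -12 dB.
Stage 2: -12 dB is 1 dB over -13 dB; at 20:1 that becomes 0.05 dB over, giving -12.95 dB.

-12.95 dB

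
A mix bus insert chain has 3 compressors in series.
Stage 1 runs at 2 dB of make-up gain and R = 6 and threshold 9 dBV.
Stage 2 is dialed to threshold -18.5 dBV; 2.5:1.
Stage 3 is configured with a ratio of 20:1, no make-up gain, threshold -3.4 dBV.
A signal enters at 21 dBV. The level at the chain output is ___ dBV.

Stage 1: 21 dBV is 12 dB over 9 dBV; at 6:1 that becomes 2 dB over, giving 11 dBV; +2 dB make-up → 13 dBV.
Stage 2: 31.5 dB above -18.5 dBV, reduced 2.5:1 to 12.6 dB above → -5.9 dBV.
Stage 3: -5.9 dBV ≤ -3.4 dBV, so stage 3 doesn't engage; output -5.9 dBV.

-5.9 dBV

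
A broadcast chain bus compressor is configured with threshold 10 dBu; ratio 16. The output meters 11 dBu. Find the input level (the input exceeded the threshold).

Post-compression overshoot = 11 − 10 = 1 dB.
Input overshoot = R × output overshoot = 16 dB → input = 10 + 16 = 26 dBu.

26 dBu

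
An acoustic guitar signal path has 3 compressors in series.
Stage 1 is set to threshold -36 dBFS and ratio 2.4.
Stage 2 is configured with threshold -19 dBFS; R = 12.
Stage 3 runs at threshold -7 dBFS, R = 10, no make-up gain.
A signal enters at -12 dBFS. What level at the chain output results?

-26 dBFS

Stage 1: 24 dB above -36 dBFS, reduced 2.4:1 to 10 dB above → -26 dBFS.
Stage 2: -26 dBFS ≤ -19 dBFS, so stage 2 doesn't engage; output -26 dBFS.
Stage 3: below threshold (-26 ≤ -7); passes unchanged; output -26 dBFS.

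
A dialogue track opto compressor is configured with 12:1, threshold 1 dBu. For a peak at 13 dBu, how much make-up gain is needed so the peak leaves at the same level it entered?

Without make-up, output = threshold + overshoot/12 = 1 + 1 = 2 dBu.
Gap to target: 11 dB.

11 dB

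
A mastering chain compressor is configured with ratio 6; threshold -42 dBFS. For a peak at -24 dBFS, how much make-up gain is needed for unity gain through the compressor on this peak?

15 dB

Overshoot 18 dB → 18/6 = 3 dB after compression, so the compressed level is -42 + 3 = -39 dBFS.
Make-up = target − compressed = -24 − (-39) = 15 dB.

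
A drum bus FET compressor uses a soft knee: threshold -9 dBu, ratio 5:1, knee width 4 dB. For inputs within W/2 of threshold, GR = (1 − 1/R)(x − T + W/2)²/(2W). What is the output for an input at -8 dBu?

x − T + W/2 = -8 − (-9) + 2 = 3.
GR = (1 − 1/5) × 3² / 8 = 0.8 × 9 / 8 = 0.9 dB.
Output = -8 − 0.9 = -8.9 dBu.

-8.9 dBu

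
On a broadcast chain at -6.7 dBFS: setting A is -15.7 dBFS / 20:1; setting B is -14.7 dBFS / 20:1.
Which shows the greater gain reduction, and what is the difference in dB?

A: GR = 9 − 9/20 = 8.55 dB.
B: GR = 8 − 8/20 = 7.6 dB.
A reduces 0.95 dB more.

A, by 0.95 dB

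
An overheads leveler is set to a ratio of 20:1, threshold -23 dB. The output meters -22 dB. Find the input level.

Post-compression overshoot = -22 − (-23) = 1 dB.
Input overshoot = R × output overshoot = 20 dB → input = -23 + 20 = -3 dB.

-3 dB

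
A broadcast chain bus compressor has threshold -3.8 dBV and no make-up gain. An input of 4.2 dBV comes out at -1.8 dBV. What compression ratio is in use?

4:1

Input overshoot = 4.2 − (-3.8) = 8 dB; output overshoot = -1.8 − (-3.8) = 2 dB.
Ratio = 8 / 2 = 4.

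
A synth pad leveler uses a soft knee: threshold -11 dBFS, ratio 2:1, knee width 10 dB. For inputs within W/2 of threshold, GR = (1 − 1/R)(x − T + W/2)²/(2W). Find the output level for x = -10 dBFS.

-10.9 dBFS

x − T + W/2 = -10 − (-11) + 5 = 6.
GR = (1 − 1/2) × 6² / 20 = 0.5 × 36 / 20 = 0.9 dB.
Output = -10 − 0.9 = -10.9 dBFS.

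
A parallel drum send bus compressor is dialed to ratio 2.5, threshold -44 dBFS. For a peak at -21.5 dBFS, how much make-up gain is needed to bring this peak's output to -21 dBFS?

The peak compresses to -44 + 22.5/2.5 = -35 dBFS.
To reach -21 dBFS requires -21 − (-35) = 14 dB of make-up.

14 dB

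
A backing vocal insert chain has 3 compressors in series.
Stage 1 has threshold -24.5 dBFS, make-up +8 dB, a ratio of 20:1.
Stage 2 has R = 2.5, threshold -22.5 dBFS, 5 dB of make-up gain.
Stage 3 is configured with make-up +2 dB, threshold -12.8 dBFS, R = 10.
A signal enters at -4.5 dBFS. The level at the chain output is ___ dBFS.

Stage 1: 20 dB above -24.5 dBFS, reduced 20:1 to 1 dB above → -23.5 dBFS; +8 dB make-up → -15.5 dBFS.
Stage 2: -15.5 dBFS is 7 dB over -22.5 dBFS; at 2.5:1 that becomes 2.8 dB over, giving -19.7 dBFS; +5 dB make-up → -14.7 dBFS.
Stage 3: below threshold (-14.7 ≤ -12.8); passes unchanged; make-up brings it to -12.7 dBFS.

-12.7 dBFS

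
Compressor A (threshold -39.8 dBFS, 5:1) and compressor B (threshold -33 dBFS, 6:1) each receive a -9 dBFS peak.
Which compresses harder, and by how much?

A: overshoot 30.8 dB → output overshoot 6.16 dB → GR 24.64 dB.
B: overshoot 24 dB → output overshoot 4 dB → GR 20 dB.
A applies 4.64 dB more gain reduction.

A, by 4.64 dB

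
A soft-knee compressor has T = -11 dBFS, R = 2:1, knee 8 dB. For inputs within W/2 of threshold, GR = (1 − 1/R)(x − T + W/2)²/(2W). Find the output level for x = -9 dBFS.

x − T + W/2 = -9 − (-11) + 4 = 6.
GR = (1 − 1/2) × 6² / 16 = 0.5 × 36 / 16 = 1.125 dB.
Output = -9 − 1.125 = -10.125 dBFS.

-10.125 dBFS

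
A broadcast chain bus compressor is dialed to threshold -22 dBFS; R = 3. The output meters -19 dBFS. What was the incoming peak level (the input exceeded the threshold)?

-13 dBFS

That's 3 dB above the -22 dBFS threshold.
Input overshoot = R × output overshoot = 9 dB → input = -22 + 9 = -13 dBFS.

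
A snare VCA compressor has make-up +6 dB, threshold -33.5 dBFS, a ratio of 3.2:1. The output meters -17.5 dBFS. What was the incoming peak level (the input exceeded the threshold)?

Before make-up, the level was -17.5 − 6 = -23.5 dBFS.
The compressed level sits -23.5 − (-33.5) = 10 dB over threshold.
Input overshoot = R × output overshoot = 32 dB → input = -33.5 + 32 = -1.5 dBFS.

-1.5 dBFS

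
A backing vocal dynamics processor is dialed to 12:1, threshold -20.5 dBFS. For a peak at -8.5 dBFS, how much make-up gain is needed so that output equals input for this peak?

11 dB

Without make-up, output = threshold + overshoot/12 = -20.5 + 1 = -19.5 dBFS.
Gap to target: 11 dB.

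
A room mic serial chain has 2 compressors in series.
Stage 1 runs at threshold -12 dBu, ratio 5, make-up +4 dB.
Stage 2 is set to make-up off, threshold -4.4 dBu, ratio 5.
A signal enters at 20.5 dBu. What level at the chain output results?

Stage 1: 20.5 dBu is 32.5 dB over -12 dBu; at 5:1 that becomes 6.5 dB over, giving -5.5 dBu; +4 dB make-up → -1.5 dBu.
Stage 2: overshoot 2.9 dB → 2.9/5 = 0.58 dB → -3.82 dBu.

-3.82 dBu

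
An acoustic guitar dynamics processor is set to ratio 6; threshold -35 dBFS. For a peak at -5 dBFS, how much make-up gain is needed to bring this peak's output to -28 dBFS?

2 dB

Without make-up, output = threshold + overshoot/6 = -35 + 5 = -30 dBFS.
Gap to target: 2 dB.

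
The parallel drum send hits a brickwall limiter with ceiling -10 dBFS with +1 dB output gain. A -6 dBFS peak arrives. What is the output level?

-9 dBFS

At ∞:1, everything above -10 dBFS is held at the ceiling.
Output gain then adds 1 dB: -10 + 1 = -9 dBFS.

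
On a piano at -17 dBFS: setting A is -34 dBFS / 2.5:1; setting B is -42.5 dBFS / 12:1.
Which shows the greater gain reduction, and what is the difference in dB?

B, by 13.175 dB

A: 17 dB over, compressed to 6.8 dB over, so 10.2 dB of GR.
B: 25.5 dB over, compressed to 2.125 dB over, so 23.375 dB of GR.
B applies 13.175 dB more gain reduction.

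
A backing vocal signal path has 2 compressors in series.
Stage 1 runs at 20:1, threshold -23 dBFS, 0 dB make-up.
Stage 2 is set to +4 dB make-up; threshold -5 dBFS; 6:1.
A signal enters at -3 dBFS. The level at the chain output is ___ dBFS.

-18 dBFS

Stage 1: 20 dB above -23 dBFS, reduced 20:1 to 1 dB above → -22 dBFS.
Stage 2: below threshold (-22 ≤ -5); passes unchanged; make-up brings it to -18 dBFS.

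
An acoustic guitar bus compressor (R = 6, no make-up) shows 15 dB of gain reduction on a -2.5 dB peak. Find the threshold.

-20.5 dB

Input is 18 dB above T (since output overshoot × R = input overshoot: (-17.5 − T)·6 = -2.5 − T gives T = -20.5 dB).
Check: -20.5 + (-2.5 − (-20.5))/6 = -20.5 + 3 = -17.5 dB. ✓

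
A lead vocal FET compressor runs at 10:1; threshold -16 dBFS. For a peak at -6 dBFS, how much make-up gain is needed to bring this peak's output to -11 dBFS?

4 dB

Without make-up, output = threshold + overshoot/10 = -16 + 1 = -15 dBFS.
Gap to target: 4 dB.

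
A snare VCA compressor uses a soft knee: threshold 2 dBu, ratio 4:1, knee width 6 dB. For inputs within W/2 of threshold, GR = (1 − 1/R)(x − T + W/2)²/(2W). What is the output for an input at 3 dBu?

2 dBu

x − T + W/2 = 3 − 2 + 3 = 4.
GR = (1 − 1/4) × 4² / 12 = 0.75 × 16 / 12 = 1 dB.
Output = 3 − 1 = 2 dBu.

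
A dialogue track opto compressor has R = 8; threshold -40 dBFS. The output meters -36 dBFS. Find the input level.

The compressed level sits -36 − (-40) = 4 dB over threshold.
Input overshoot = R × output overshoot = 32 dB → input = -40 + 32 = -8 dBFS.

-8 dBFS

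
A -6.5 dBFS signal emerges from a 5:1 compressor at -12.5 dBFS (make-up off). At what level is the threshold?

Gain reduction = -6.5 − (-12.5) = 6 dB; output overshoot = GR / (R − 1) = 6 / 4 = 1.5 dB.
Threshold = output − output overshoot = -12.5 − 1.5 = -14 dBFS.

-14 dBFS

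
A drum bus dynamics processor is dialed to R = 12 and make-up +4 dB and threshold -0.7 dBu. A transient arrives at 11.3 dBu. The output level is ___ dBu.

11.3 dBu sits 12 dB over threshold.
At 12:1 the overshoot is divided by 12, leaving 1 dB above threshold.
Output = -0.7 + 1 = 0.3 dBu; make-up adds 4 dB, giving 4.3 dBu.

4.3 dBu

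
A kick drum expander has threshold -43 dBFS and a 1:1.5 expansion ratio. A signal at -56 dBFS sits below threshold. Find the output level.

Undershoot = (-43) − (-56) = 13 dB.
At 1:1.5, that expands to 19.5 dB under threshold.
Output = -43 − 19.5 = -62.5 dBFS.

-62.5 dBFS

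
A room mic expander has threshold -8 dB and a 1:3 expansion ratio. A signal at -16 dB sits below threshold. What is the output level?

The input is 8 dB below the -8 dB threshold.
A 1:3 expander multiplies undershoot by 3: 8 × 3 = 24 dB below threshold.
Output = -8 − 24 = -32 dB.

-32 dB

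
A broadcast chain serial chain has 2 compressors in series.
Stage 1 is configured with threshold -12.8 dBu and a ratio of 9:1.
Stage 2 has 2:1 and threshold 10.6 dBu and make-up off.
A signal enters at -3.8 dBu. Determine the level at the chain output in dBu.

Stage 1: 9 dB above -12.8 dBu, reduced 9:1 to 1 dB above → -11.8 dBu.
Stage 2: -11.8 dBu ≤ 10.6 dBu, so stage 2 doesn't engage; output -11.8 dBu.

-11.8 dBu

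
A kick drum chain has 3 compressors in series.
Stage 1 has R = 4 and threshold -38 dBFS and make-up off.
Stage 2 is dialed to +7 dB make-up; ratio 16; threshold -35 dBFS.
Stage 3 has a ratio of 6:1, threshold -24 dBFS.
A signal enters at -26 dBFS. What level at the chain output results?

Stage 1: 12 dB above -38 dBFS, reduced 4:1 to 3 dB above → -35 dBFS.
Stage 2: -35 dBFS ≤ -35 dBFS, so stage 2 doesn't engage; make-up brings it to -28 dBFS.
Stage 3: below threshold (-28 ≤ -24); passes unchanged; output -28 dBFS.

-28 dBFS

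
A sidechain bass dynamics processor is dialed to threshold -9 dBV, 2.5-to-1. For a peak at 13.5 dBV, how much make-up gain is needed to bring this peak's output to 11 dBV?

11 dB

The peak compresses to -9 + 22.5/2.5 = 0 dBV.
To reach 11 dBV requires 11 − 0 = 11 dB of make-up.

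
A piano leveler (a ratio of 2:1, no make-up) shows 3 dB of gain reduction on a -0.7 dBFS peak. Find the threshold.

-6.7 dBFS

Gain reduction = -0.7 − (-3.7) = 3 dB; output overshoot = GR / (R − 1) = 3 / 1 = 3 dB.
Threshold = output − output overshoot = -3.7 − 3 = -6.7 dBFS.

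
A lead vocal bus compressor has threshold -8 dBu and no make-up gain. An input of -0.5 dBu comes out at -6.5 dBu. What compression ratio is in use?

5:1

Input overshoot = -0.5 − (-8) = 7.5 dB; output overshoot = -6.5 − (-8) = 1.5 dB.
Ratio = 7.5 / 1.5 = 5.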